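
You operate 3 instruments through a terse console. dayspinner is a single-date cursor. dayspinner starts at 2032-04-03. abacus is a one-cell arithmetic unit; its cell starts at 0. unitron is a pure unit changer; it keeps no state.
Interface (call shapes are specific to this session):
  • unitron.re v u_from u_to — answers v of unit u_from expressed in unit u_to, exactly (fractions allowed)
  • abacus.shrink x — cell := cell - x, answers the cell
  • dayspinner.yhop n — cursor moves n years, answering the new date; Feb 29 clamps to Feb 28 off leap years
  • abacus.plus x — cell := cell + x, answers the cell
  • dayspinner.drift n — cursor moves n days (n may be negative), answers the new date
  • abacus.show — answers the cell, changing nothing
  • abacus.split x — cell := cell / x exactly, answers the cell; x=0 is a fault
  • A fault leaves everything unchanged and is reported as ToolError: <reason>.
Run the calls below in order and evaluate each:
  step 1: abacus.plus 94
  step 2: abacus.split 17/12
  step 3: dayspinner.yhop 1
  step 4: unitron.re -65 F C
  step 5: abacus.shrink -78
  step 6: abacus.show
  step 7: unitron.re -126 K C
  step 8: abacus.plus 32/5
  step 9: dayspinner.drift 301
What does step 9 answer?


Answer: 2034-01-29

Derivation:
I invoke abacus.plus(x→94): 94.
Using abacus.split(x→17/12), — result: 1128/17.
I invoke dayspinner.yhop(n→1), and see 2033-04-03.
Next I call unitron.re(v→-65, u_from→F, u_to→C), and observe -485/9.
I use abacus.shrink(x→-78), — result: 2454/17.
Calling abacus.show, → 2454/17.
I use unitron.re(v→-126, u_from→K, u_to→C): -7983/20.
I run abacus.plus(x→32/5): 12814/85.
I run dayspinner.drift(n→301), yielding 2034-01-29.


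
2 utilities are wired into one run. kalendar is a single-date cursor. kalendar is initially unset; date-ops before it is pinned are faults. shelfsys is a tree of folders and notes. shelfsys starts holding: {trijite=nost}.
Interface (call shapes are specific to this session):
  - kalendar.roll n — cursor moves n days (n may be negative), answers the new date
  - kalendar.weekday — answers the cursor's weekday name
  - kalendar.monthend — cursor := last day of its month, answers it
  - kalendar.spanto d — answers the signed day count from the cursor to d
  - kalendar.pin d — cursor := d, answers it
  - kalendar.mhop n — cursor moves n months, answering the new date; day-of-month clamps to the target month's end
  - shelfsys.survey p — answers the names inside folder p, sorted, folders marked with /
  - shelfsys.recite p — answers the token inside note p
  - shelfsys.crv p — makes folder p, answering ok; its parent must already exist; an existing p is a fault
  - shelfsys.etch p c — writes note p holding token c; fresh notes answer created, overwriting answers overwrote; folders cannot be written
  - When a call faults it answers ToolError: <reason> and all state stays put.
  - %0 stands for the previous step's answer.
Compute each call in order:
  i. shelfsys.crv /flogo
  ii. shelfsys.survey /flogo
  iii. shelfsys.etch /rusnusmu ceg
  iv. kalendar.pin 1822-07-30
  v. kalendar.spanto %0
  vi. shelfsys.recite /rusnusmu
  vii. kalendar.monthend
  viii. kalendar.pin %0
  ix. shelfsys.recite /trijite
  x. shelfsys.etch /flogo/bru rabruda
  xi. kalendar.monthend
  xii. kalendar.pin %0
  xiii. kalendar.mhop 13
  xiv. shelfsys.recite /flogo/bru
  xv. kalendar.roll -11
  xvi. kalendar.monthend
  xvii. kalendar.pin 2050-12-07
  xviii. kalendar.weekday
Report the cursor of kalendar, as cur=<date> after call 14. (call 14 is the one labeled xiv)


Answer: cur=1823-08-31

Derivation:
! 1. shelfsys.crv(p=/flogo) : ok
! 2. shelfsys.survey(p=/flogo) : []
! 3. shelfsys.etch(p=/rusnusmu, c=ceg) : created
! 4. kalendar.pin(d=1822-07-30) : 1822-07-30
! 5. kalendar.spanto(d=%0) : 0
! 6. shelfsys.recite(p=/rusnusmu) : ceg
! 7. kalendar.monthend() : 1822-07-31
! 8. kalendar.pin(d=%0) : 1822-07-31
! 9. shelfsys.recite(p=/trijite) : nost
! 10. shelfsys.etch(p=/flogo/bru, c=rabruda) : created
! 11. kalendar.monthend() : 1822-07-31
! 12. kalendar.pin(d=%0) : 1822-07-31
! 13. kalendar.mhop(n=13) : 1823-08-31
! 14. shelfsys.recite(p=/flogo/bru) : rabruda
! 15. kalendar.roll(n=-11) : 1823-08-20
! 16. kalendar.monthend() : 1823-08-31
! 17. kalendar.pin(d=2050-12-07) : 2050-12-07
! 18. kalendar.weekday() : Wednesday


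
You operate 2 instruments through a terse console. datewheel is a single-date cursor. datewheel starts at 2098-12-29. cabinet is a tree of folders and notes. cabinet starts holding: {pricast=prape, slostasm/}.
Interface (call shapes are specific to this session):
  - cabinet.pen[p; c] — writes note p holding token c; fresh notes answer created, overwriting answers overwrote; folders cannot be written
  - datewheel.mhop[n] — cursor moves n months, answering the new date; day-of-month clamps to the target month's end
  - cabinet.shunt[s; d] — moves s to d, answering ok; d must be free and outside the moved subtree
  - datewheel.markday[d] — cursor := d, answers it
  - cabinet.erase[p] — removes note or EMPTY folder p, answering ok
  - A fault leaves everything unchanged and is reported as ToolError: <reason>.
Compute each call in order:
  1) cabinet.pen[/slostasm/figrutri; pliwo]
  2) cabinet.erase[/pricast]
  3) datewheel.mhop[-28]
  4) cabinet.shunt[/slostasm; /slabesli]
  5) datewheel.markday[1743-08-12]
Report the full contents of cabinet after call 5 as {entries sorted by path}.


Do: pen[p→/slostasm/figrutri; c→pliwo]
See: created
Do: erase[p→/pricast]
See: ok
Do: mhop[n→-28]
See: 2096-08-29
Do: shunt[s→/slostasm; d→/slabesli]
See: ok
Do: markday[d→1743-08-12]
See: 1743-08-12

Answer: {slabesli/, slabesli/figrutri=pliwo}


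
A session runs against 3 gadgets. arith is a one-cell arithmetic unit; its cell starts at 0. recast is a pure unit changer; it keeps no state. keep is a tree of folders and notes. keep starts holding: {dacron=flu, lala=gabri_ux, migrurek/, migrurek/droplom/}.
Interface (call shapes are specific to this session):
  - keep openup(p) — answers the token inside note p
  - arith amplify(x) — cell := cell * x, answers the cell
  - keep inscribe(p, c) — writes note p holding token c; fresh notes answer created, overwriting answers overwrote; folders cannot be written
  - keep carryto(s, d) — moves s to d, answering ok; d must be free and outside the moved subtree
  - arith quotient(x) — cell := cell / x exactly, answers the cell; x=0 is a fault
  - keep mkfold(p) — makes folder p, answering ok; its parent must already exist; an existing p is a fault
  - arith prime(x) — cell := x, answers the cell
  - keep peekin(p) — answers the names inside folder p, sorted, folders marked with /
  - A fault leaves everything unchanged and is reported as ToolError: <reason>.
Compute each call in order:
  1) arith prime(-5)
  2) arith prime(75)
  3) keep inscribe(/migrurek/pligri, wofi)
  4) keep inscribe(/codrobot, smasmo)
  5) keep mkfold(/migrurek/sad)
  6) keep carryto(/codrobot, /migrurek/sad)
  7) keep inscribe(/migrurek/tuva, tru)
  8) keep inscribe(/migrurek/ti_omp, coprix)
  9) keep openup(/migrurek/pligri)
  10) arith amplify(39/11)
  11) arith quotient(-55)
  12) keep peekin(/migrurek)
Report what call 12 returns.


Answer: [droplom/, pligri, sad/, ti_omp, tuva]

Derivation:
·→ arith prime(x='-5')
·← -5
·→ arith prime(x='75')
·← 75
·→ keep inscribe(p='/migrurek/pligri', c='wofi')
·← created
·→ keep inscribe(p='/codrobot', c='smasmo')
·← created
·→ keep mkfold(p='/migrurek/sad')
·← ok
·→ keep carryto(s='/codrobot', d='/migrurek/sad')
·← ToolError: exists
·→ keep inscribe(p='/migrurek/tuva', c='tru')
·← created
·→ keep inscribe(p='/migrurek/ti_omp', c='coprix')
·← created
·→ keep openup(p='/migrurek/pligri')
·← wofi
·→ arith amplify(x='39/11')
·← 2925/11
·→ arith quotient(x='-55')
·← -585/121
·→ keep peekin(p='/migrurek')
·← [droplom/, pligri, sad/, ti_omp, tuva]


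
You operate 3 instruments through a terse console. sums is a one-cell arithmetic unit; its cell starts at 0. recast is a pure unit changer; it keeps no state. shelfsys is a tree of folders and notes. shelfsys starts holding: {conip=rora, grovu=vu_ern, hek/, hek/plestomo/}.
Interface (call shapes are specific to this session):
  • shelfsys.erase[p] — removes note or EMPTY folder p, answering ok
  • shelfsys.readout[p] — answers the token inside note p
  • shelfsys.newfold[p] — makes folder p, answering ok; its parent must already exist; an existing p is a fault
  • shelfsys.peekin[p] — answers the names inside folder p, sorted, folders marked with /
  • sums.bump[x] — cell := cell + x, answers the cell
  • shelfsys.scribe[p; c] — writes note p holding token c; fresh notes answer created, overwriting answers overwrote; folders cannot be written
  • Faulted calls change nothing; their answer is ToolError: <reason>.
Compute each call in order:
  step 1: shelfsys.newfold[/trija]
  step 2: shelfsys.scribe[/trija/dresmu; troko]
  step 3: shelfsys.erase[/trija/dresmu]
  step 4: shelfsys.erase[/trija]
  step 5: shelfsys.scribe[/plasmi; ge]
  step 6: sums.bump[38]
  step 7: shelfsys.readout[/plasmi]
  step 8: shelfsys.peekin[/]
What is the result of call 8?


>> shelfsys.newfold(p: /trija)
<< ok
>> shelfsys.scribe(p: /trija/dresmu, c: troko)
<< created
>> shelfsys.erase(p: /trija/dresmu)
<< ok
>> shelfsys.erase(p: /trija)
<< ok
>> shelfsys.scribe(p: /plasmi, c: ge)
<< created
>> sums.bump(x: 38)
<< 38
>> shelfsys.readout(p: /plasmi)
<< ge
>> shelfsys.peekin(p: /)
<< [conip, grovu, hek/, plasmi]

Answer: [conip, grovu, hek/, plasmi]


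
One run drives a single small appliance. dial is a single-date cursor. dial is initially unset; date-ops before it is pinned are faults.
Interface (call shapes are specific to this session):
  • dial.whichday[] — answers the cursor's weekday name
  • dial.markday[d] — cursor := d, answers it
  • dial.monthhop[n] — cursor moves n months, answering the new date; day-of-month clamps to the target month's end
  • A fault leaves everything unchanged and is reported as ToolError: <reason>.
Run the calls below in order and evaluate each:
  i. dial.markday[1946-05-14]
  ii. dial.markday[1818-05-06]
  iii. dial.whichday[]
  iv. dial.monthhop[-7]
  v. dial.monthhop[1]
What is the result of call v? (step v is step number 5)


Step: dial.markday[d: 1946-05-14]
Result: 1946-05-14
Step: dial.markday[d: 1818-05-06]
Result: 1818-05-06
Step: dial.whichday[]
Result: Wednesday
Step: dial.monthhop[n: -7]
Result: 1817-10-06
Step: dial.monthhop[n: 1]
Result: 1817-11-06

Answer: 1817-11-06


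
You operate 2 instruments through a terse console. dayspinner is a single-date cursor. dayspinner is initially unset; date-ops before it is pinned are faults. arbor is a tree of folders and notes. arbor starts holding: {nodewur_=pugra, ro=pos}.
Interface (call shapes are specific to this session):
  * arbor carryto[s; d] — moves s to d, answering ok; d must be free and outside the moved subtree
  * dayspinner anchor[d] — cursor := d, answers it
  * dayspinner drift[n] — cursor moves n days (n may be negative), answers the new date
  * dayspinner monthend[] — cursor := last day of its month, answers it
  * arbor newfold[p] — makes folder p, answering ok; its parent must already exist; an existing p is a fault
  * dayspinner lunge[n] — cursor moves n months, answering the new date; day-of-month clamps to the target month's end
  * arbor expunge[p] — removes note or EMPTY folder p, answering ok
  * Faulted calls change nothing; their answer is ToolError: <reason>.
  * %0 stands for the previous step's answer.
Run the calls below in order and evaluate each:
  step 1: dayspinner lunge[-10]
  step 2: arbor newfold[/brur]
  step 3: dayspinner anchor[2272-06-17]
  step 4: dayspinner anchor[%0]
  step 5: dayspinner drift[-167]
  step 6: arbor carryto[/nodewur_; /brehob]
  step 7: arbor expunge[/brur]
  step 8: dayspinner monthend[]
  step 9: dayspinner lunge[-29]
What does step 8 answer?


CALL dayspinner lunge[n='-10']
RET  ToolError: no date set
CALL arbor newfold[p='/brur']
RET  ok
CALL dayspinner anchor[d='2272-06-17']
RET  2272-06-17
CALL dayspinner anchor[d='%0']
RET  2272-06-17
CALL dayspinner drift[n='-167']
RET  2272-01-02
CALL arbor carryto[s='/nodewur_'; d='/brehob']
RET  ok
CALL arbor expunge[p='/brur']
RET  ok
CALL dayspinner monthend[]
RET  2272-01-31
CALL dayspinner lunge[n='-29']
RET  2269-08-31

Answer: 2272-01-31


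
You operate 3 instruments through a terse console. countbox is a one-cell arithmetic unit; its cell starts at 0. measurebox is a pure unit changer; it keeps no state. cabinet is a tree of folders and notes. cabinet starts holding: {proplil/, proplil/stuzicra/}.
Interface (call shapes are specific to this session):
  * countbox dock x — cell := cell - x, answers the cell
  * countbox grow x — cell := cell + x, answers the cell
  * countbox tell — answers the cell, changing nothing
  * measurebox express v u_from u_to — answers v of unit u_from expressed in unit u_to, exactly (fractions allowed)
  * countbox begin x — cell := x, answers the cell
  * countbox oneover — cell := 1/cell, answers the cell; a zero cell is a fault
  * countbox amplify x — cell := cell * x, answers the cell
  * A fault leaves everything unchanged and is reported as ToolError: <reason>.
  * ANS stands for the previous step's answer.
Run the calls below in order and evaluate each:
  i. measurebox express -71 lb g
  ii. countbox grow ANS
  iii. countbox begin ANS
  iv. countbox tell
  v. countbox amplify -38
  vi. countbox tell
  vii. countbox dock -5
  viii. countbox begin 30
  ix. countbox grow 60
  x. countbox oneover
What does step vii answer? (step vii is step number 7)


# 1. measurebox express(v='-71', u_from='lb', u_to='g') => -3220505827/100000
# 2. countbox grow(x='ANS') => -3220505827/100000
# 3. countbox begin(x='ANS') => -3220505827/100000
# 4. countbox tell() => -3220505827/100000
# 5. countbox amplify(x='-38') => 61189610713/50000
# 6. countbox tell() => 61189610713/50000
# 7. countbox dock(x='-5') => 61189860713/50000
# 8. countbox begin(x='30') => 30
# 9. countbox grow(x='60') => 90
# 10. countbox oneover() => 1/90

Answer: 61189860713/50000


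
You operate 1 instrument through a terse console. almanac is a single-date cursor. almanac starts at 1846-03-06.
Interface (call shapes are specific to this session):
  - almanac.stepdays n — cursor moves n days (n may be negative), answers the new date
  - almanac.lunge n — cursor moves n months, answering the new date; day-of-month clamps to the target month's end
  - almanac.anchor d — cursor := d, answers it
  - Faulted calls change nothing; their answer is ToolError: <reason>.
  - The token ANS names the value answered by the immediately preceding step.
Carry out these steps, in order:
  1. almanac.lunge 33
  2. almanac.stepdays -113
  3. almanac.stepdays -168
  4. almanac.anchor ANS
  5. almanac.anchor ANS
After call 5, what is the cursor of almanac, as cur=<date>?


Now I run lunge on n→33, and get 1848-12-06.
Using stepdays on n→-113, — result: 1848-08-15.
Calling stepdays on n→-168, which returns 1848-02-29.
I call anchor on d→ANS, giving 1848-02-29.
Next I call anchor on d→ANS, and observe 1848-02-29.

Answer: cur=1848-02-29


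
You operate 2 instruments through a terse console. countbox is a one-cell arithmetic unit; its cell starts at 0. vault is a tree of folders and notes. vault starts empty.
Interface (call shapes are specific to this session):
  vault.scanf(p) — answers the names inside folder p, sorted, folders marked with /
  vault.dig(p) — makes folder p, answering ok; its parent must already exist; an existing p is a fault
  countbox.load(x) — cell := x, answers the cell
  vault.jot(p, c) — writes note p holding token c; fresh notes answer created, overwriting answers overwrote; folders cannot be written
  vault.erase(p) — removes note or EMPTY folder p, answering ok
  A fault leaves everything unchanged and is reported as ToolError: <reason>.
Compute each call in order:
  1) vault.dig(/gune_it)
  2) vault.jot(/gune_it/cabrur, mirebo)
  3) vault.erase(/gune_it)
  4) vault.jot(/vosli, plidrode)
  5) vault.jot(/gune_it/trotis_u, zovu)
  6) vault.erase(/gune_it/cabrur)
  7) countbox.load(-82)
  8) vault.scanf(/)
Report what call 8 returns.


Answer: [gune_it/, vosli]

Derivation:
% 1. dig(p→/gune_it) => ok
% 2. jot(p→/gune_it/cabrur, c→mirebo) => created
% 3. erase(p→/gune_it) => ToolError: not empty
% 4. jot(p→/vosli, c→plidrode) => created
% 5. jot(p→/gune_it/trotis_u, c→zovu) => created
% 6. erase(p→/gune_it/cabrur) => ok
% 7. load(x→-82) => -82
% 8. scanf(p→/) => [gune_it/, vosli]


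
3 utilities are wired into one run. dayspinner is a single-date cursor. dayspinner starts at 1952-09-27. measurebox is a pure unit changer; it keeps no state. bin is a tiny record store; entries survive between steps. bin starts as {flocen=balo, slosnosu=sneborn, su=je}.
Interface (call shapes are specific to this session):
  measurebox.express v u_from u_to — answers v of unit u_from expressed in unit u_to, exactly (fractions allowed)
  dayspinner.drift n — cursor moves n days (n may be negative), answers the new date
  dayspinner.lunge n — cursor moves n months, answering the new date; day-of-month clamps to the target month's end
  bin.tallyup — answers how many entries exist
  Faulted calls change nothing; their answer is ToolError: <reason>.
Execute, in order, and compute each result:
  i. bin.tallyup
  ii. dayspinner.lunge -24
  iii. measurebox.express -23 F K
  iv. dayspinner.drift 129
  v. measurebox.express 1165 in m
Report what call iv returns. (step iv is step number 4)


Then bin.tallyup, yielding 3.
I call dayspinner.lunge on n: -24: 1950-09-27.
I invoke measurebox.express on v: -23, u_from: F, u_to: K, — result: 43667/180.
I invoke dayspinner.drift on n: 129, yielding 1951-02-03.
Now I run measurebox.express on v: 1165, u_from: in, u_to: m, and see 29591/1000.

Answer: 1951-02-03


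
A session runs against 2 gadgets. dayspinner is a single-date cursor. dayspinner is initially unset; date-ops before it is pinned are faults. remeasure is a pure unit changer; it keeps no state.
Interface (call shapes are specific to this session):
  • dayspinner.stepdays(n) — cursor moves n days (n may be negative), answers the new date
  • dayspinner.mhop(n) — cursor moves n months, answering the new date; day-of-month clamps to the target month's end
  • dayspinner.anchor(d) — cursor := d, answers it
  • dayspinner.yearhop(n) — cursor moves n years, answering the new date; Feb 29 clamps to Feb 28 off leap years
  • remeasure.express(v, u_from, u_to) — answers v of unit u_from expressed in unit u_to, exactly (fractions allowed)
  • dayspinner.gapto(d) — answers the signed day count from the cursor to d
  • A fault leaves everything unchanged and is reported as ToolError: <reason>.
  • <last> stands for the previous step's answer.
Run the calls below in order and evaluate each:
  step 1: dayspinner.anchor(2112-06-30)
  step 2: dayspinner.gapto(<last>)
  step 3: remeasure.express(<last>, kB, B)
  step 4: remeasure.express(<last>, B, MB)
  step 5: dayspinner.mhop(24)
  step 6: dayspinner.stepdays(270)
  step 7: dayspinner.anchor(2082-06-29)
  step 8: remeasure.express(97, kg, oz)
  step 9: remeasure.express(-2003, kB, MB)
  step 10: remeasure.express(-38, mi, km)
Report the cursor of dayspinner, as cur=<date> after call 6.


>>> anchor d=2112-06-30
  2112-06-30
>>> gapto d=<last>
  0
>>> express v=<last> u_from=kB u_to=B
  0
>>> express v=<last> u_from=B u_to=MB
  0
>>> mhop n=24
  2114-06-30
>>> stepdays n=270
  2115-03-27
>>> anchor d=2082-06-29
  2082-06-29
>>> express v=97 u_from=kg u_to=oz
  1600000000/467621
>>> express v=-2003 u_from=kB u_to=MB
  -2003/1000
>>> express v=-38 u_from=mi u_to=km
  -955548/15625

Answer: cur=2115-03-27


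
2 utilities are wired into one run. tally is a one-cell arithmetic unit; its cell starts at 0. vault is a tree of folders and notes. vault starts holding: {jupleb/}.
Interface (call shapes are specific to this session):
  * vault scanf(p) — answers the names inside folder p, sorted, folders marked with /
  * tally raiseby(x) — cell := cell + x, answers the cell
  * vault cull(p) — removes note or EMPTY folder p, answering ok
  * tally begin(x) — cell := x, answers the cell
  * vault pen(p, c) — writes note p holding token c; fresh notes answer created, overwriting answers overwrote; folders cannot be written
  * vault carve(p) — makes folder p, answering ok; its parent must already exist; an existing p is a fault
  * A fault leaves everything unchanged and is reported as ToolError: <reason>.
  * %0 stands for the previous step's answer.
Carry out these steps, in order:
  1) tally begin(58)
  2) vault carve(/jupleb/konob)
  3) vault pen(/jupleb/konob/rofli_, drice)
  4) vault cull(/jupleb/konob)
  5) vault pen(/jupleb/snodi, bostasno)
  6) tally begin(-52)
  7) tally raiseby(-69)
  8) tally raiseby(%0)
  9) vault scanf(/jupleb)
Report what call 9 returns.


Using tally begin using x: 58, which returns 58.
I call vault carve using p: /jupleb/konob, which returns ok.
Calling vault pen using p: /jupleb/konob/rofli_, c: drice, and get created.
I try vault cull using p: /jupleb/konob, — result: ToolError: not empty.
Then vault pen using p: /jupleb/snodi, c: bostasno, and see created.
Then tally begin using x: -52: -52.
I call tally raiseby using x: -69, and see -121.
Calling tally raiseby using x: %0, — result: -242.
I invoke vault scanf using p: /jupleb, and get [konob/, snodi].

Answer: [konob/, snodi]


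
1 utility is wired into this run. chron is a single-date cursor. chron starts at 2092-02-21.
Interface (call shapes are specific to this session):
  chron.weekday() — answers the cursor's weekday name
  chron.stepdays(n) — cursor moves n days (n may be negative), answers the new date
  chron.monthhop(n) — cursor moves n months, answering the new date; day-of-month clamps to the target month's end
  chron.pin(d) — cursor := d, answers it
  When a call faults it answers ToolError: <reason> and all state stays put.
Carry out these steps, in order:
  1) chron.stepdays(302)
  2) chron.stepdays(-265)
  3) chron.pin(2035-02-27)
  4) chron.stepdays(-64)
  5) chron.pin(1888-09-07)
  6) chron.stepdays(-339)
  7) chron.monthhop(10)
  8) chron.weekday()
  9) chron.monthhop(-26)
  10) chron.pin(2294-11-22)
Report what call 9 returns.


Answer: 1886-06-04

Derivation:
CALL chron.stepdays[n='302']
RET  2092-12-19
CALL chron.stepdays[n='-265']
RET  2092-03-29
CALL chron.pin[d='2035-02-27']
RET  2035-02-27
CALL chron.stepdays[n='-64']
RET  2034-12-25
CALL chron.pin[d='1888-09-07']
RET  1888-09-07
CALL chron.stepdays[n='-339']
RET  1887-10-04
CALL chron.monthhop[n='10']
RET  1888-08-04
CALL chron.weekday[]
RET  Saturday
CALL chron.monthhop[n='-26']
RET  1886-06-04
CALL chron.pin[d='2294-11-22']
RET  2294-11-22


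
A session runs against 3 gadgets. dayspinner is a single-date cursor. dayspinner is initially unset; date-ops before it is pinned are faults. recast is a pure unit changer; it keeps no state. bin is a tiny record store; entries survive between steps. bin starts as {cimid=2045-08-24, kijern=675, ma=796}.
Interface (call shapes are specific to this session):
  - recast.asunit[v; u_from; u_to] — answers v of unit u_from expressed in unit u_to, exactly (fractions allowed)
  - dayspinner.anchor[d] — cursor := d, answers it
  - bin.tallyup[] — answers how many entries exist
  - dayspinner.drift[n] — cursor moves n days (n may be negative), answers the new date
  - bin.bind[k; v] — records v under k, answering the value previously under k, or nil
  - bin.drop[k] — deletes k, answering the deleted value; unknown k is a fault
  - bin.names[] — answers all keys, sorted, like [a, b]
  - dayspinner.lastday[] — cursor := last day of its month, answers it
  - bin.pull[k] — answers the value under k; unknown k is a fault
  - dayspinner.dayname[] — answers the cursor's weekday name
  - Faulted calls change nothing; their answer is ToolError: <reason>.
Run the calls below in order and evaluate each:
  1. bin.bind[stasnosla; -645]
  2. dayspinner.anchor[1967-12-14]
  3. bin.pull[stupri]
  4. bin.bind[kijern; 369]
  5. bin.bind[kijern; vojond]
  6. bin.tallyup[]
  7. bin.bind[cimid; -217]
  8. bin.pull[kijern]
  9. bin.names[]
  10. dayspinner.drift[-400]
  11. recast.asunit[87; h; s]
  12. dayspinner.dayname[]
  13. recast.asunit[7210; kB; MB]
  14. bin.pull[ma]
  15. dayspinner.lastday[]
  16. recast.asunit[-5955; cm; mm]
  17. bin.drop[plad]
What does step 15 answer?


Act: bin.bind[stasnosla; -645]
Obs: nil
Act: dayspinner.anchor[1967-12-14]
Obs: 1967-12-14
Act: bin.pull[stupri]
Obs: ToolError: no such key stupri
Act: bin.bind[kijern; 369]
Obs: 675
Act: bin.bind[kijern; vojond]
Obs: 369
Act: bin.tallyup[]
Obs: 4
Act: bin.bind[cimid; -217]
Obs: 2045-08-24
Act: bin.pull[kijern]
Obs: vojond
Act: bin.names[]
Obs: [cimid, kijern, ma, stasnosla]
Act: dayspinner.drift[-400]
Obs: 1966-11-09
Act: recast.asunit[87; h; s]
Obs: 313200
Act: dayspinner.dayname[]
Obs: Wednesday
Act: recast.asunit[7210; kB; MB]
Obs: 721/100
Act: bin.pull[ma]
Obs: 796
Act: dayspinner.lastday[]
Obs: 1966-11-30
Act: recast.asunit[-5955; cm; mm]
Obs: -59550
Act: bin.drop[plad]
Obs: ToolError: no such key plad

Answer: 1966-11-30


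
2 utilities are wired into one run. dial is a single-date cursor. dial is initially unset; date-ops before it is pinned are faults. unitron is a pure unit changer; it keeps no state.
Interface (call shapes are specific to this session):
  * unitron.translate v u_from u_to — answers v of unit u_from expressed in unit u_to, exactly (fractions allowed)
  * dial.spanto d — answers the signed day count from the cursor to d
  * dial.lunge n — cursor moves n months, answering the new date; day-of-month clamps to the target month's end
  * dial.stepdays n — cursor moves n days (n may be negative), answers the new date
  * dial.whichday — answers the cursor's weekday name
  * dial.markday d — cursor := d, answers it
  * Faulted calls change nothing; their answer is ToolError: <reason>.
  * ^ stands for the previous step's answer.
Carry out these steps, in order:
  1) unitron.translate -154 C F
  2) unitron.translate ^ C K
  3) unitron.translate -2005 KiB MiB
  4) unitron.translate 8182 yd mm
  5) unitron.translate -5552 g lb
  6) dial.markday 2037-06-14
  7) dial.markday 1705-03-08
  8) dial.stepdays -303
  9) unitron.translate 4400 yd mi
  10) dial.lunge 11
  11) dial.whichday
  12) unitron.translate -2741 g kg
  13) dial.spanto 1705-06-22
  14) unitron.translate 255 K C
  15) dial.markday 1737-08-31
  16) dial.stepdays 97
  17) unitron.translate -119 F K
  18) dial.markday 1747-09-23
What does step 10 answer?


Do: unitron.translate[v='-154'; u_from='C'; u_to='F']
See: -1226/5
Do: unitron.translate[v='^'; u_from='C'; u_to='K']
See: 559/20
Do: unitron.translate[v='-2005'; u_from='KiB'; u_to='MiB']
See: -2005/1024
Do: unitron.translate[v='8182'; u_from='yd'; u_to='mm']
See: 37408104/5
Do: unitron.translate[v='-5552'; u_from='g'; u_to='lb']
See: -555200000/45359237
Do: dial.markday[d='2037-06-14']
See: 2037-06-14
Do: dial.markday[d='1705-03-08']
See: 1705-03-08
Do: dial.stepdays[n='-303']
See: 1704-05-09
Do: unitron.translate[v='4400'; u_from='yd'; u_to='mi']
See: 5/2
Do: dial.lunge[n='11']
See: 1705-04-09
Do: dial.whichday[]
See: Thursday
Do: unitron.translate[v='-2741'; u_from='g'; u_to='kg']
See: -2741/1000
Do: dial.spanto[d='1705-06-22']
See: 74
Do: unitron.translate[v='255'; u_from='K'; u_to='C']
See: -363/20
Do: dial.markday[d='1737-08-31']
See: 1737-08-31
Do: dial.stepdays[n='97']
See: 1737-12-06
Do: unitron.translate[v='-119'; u_from='F'; u_to='K']
See: 34067/180
Do: dial.markday[d='1747-09-23']
See: 1747-09-23

Answer: 1705-04-09


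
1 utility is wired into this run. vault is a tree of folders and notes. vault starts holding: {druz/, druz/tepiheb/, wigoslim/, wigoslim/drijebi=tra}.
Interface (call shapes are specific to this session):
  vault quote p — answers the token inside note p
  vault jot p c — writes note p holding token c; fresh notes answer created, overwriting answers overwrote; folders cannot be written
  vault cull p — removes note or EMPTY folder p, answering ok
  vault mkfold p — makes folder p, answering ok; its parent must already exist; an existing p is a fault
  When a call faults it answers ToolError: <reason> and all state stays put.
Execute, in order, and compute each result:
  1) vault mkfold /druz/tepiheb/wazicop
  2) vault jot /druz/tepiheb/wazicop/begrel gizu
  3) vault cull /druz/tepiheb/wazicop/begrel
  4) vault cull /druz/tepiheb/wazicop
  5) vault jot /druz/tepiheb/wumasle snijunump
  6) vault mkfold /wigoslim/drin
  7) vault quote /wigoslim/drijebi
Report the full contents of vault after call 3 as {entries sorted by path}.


Answer: {druz/, druz/tepiheb/, druz/tepiheb/wazicop/, wigoslim/, wigoslim/drijebi=tra}

Derivation:
CALL vault mkfold[/druz/tepiheb/wazicop]
RET  ok
CALL vault jot[/druz/tepiheb/wazicop/begrel; gizu]
RET  created
CALL vault cull[/druz/tepiheb/wazicop/begrel]
RET  ok
CALL vault cull[/druz/tepiheb/wazicop]
RET  ok
CALL vault jot[/druz/tepiheb/wumasle; snijunump]
RET  created
CALL vault mkfold[/wigoslim/drin]
RET  ok
CALL vault quote[/wigoslim/drijebi]
RET  tra


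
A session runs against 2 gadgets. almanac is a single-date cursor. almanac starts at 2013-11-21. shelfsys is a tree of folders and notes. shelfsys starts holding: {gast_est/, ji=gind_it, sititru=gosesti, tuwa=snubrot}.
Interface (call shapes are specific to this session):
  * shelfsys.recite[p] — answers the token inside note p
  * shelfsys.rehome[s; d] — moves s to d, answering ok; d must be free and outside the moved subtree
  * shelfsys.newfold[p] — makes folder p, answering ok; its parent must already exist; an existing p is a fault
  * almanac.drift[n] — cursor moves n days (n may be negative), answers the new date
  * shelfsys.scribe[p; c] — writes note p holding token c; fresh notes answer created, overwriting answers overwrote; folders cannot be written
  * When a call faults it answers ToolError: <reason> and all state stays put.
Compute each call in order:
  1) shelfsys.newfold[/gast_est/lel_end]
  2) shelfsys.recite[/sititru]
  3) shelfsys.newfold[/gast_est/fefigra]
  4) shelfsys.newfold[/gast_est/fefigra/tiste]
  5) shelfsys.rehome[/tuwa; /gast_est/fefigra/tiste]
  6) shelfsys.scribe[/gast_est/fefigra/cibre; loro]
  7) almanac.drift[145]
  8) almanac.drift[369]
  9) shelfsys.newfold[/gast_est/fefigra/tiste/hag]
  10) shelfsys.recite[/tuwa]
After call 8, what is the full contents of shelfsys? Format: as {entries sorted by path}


! 1. shelfsys.newfold(/gast_est/lel_end) => ok
! 2. shelfsys.recite(/sititru) => gosesti
! 3. shelfsys.newfold(/gast_est/fefigra) => ok
! 4. shelfsys.newfold(/gast_est/fefigra/tiste) => ok
! 5. shelfsys.rehome(/tuwa, /gast_est/fefigra/tiste) => ToolError: exists
! 6. shelfsys.scribe(/gast_est/fefigra/cibre, loro) => created
! 7. almanac.drift(145) => 2014-04-15
! 8. almanac.drift(369) => 2015-04-19
! 9. shelfsys.newfold(/gast_est/fefigra/tiste/hag) => ok
! 10. shelfsys.recite(/tuwa) => snubrot

Answer: {gast_est/, gast_est/fefigra/, gast_est/fefigra/cibre=loro, gast_est/fefigra/tiste/, gast_est/lel_end/, ji=gind_it, sititru=gosesti, tuwa=snubrot}


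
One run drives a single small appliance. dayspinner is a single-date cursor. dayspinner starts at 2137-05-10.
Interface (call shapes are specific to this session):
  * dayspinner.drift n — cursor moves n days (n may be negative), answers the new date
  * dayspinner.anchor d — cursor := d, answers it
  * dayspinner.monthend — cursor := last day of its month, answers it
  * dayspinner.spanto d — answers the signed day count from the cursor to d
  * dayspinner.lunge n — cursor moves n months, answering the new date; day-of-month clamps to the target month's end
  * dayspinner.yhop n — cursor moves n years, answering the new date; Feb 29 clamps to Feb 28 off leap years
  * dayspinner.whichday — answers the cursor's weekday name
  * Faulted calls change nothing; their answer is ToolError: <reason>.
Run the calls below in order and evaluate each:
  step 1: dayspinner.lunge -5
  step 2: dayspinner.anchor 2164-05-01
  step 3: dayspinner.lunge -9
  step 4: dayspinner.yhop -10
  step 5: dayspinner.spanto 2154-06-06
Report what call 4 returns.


Answer: 2153-08-01

Derivation:
I call dayspinner.lunge passing n→-5: 2136-12-10.
Using dayspinner.anchor passing d→2164-05-01, which returns 2164-05-01.
I call dayspinner.lunge passing n→-9: 2163-08-01.
Then dayspinner.yhop passing n→-10, and see 2153-08-01.
I call dayspinner.spanto passing d→2154-06-06, and observe 309.


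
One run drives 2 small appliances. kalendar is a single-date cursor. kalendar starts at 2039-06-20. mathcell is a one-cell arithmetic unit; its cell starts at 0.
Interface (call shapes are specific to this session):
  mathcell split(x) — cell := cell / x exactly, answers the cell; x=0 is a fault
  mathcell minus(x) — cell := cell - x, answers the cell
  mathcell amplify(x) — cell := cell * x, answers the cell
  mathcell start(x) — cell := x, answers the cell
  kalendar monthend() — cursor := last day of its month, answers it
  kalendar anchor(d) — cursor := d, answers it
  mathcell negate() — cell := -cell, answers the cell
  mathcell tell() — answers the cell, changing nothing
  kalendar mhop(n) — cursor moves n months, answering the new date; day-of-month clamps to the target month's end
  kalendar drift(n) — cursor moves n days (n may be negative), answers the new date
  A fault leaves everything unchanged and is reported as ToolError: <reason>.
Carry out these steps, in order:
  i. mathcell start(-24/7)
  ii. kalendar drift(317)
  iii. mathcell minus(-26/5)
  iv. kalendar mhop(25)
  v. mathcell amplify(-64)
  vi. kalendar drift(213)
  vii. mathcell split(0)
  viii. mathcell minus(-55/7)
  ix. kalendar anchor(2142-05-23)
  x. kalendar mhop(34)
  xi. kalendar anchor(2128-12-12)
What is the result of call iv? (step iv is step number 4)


Answer: 2042-06-02

Derivation:
→ mathcell start(x: -24/7)
← -24/7
→ kalendar drift(n: 317)
← 2040-05-02
→ mathcell minus(x: -26/5)
← 62/35
→ kalendar mhop(n: 25)
← 2042-06-02
→ mathcell amplify(x: -64)
← -3968/35
→ kalendar drift(n: 213)
← 2043-01-01
→ mathcell split(x: 0)
← ToolError: division by zero
→ mathcell minus(x: -55/7)
← -3693/35
→ kalendar anchor(d: 2142-05-23)
← 2142-05-23
→ kalendar mhop(n: 34)
← 2145-03-23
→ kalendar anchor(d: 2128-12-12)
← 2128-12-12


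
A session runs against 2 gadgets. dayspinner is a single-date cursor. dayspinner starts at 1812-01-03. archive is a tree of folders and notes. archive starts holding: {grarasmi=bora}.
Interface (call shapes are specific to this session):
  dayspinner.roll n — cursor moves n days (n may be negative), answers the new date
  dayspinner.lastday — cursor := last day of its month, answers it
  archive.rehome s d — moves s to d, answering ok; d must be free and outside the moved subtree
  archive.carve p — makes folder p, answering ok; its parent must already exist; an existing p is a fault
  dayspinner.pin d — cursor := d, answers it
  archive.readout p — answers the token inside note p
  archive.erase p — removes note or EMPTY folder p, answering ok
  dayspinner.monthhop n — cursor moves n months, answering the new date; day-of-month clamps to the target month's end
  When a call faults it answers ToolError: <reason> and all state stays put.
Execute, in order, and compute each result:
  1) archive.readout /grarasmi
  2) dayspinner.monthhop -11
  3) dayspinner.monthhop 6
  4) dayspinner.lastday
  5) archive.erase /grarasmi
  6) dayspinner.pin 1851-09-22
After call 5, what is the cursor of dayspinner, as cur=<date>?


Answer: cur=1811-08-31

Derivation:
! 1. archive.readout(p→/grarasmi) : bora
! 2. dayspinner.monthhop(n→-11) : 1811-02-03
! 3. dayspinner.monthhop(n→6) : 1811-08-03
! 4. dayspinner.lastday() : 1811-08-31
! 5. archive.erase(p→/grarasmi) : ok
! 6. dayspinner.pin(d→1851-09-22) : 1851-09-22


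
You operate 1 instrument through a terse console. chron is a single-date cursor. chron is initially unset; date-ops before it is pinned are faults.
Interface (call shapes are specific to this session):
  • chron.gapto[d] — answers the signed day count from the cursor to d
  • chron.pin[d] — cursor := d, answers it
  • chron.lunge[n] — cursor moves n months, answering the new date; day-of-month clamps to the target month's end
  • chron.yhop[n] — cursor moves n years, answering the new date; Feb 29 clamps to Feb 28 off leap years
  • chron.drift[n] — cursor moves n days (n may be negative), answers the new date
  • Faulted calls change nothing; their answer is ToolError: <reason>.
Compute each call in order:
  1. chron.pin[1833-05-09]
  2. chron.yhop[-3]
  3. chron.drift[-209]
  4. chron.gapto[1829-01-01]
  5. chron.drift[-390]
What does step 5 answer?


Act: pin[d→1833-05-09]
Obs: 1833-05-09
Act: yhop[n→-3]
Obs: 1830-05-09
Act: drift[n→-209]
Obs: 1829-10-12
Act: gapto[d→1829-01-01]
Obs: -284
Act: drift[n→-390]
Obs: 1828-09-17

Answer: 1828-09-17


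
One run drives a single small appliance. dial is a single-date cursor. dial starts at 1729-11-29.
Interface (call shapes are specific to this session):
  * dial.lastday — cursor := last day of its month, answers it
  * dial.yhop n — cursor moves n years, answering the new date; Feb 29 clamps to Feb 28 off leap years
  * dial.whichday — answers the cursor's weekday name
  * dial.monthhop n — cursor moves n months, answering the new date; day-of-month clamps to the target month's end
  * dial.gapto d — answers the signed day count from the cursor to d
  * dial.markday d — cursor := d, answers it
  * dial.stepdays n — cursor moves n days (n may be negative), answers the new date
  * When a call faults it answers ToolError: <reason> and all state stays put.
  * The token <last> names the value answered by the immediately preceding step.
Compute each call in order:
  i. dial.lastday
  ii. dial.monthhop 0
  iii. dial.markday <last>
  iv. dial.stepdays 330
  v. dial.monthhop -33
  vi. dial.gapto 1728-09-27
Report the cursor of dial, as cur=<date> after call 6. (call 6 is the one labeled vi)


Answer: cur=1728-01-26

Derivation:
Now I run lastday, and get 1729-11-30.
Calling monthhop passing n='0', and observe 1729-11-30.
I run markday passing d='<last>', and see 1729-11-30.
Next I call stepdays passing n='330', → 1730-10-26.
I use monthhop passing n='-33': 1728-01-26.
Using gapto passing d='1728-09-27', and observe 245.


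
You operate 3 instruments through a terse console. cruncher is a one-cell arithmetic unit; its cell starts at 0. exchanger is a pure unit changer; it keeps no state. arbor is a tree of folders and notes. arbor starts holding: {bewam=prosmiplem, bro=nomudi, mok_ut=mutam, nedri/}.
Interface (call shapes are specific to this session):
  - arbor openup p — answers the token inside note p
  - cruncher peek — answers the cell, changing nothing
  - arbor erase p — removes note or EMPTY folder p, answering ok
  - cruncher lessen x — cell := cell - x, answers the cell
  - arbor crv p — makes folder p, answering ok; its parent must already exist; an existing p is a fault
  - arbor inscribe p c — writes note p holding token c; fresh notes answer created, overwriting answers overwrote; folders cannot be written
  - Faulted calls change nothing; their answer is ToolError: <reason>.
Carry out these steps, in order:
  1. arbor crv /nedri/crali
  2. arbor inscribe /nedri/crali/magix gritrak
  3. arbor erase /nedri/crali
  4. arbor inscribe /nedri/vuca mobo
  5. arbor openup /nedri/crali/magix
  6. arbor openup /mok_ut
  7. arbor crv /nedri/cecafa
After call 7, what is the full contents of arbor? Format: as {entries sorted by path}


Answer: {bewam=prosmiplem, bro=nomudi, mok_ut=mutam, nedri/, nedri/cecafa/, nedri/crali/, nedri/crali/magix=gritrak, nedri/vuca=mobo}

Derivation:
Using arbor crv passing p→/nedri/crali, and get ok.
Using arbor inscribe passing p→/nedri/crali/magix, c→gritrak, and see created.
I run arbor erase passing p→/nedri/crali, → ToolError: not empty.
Next I call arbor inscribe passing p→/nedri/vuca, c→mobo: created.
I run arbor openup passing p→/nedri/crali/magix, yielding gritrak.
Then arbor openup passing p→/mok_ut, giving mutam.
Calling arbor crv passing p→/nedri/cecafa, and get ok.
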